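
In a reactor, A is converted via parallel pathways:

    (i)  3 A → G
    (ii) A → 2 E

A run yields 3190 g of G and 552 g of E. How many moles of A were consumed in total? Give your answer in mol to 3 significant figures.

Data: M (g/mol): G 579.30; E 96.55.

n(G) = 3190 / 579.30 = 5.507 mol
n(E) = 552 / 96.55 = 5.717 mol
n(A) via (i) = (3/1)×5.507 = 16.52 mol
n(A) via (ii) = (1/2)×5.717 = 2.859 mol
total n(A) = 16.52 + 2.859 = 19.38 mol

19.4 mol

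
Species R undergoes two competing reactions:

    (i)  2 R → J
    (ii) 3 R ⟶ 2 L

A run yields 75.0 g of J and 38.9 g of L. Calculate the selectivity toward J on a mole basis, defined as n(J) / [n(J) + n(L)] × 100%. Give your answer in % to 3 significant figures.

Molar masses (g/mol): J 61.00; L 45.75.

59.1 %

n(J) = 75.0 / 61.00 = 1.230 mol
n(L) = 38.9 / 45.75 = 0.8503 mol
selectivity = 1.230/(1.230+0.8503) × 100 = 59.13 %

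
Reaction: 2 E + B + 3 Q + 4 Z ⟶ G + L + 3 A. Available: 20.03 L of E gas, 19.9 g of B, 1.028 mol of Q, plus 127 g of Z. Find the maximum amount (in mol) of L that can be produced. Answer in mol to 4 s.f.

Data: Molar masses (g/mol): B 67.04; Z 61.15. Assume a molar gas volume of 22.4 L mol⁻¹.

0.2968 mol

n(E) = 20.03 / 22.4 = 0.8942 mol
n(B) = 19.90 / 67.04 = 0.2968 mol
n(Q) = 1.028 mol
n(Z) = 127.0 / 61.15 = 2.077 mol
n/ν for E = 0.8942/2 = 0.4471
n/ν for B = 0.2968/1 = 0.2968
n/ν for Q = 1.028/3 = 0.3427
n/ν for Z = 2.077/4 = 0.5193
Smallest n/ν is B → limiting reagent.
n(L) = (1/1) × 0.2968 = 0.2968 mol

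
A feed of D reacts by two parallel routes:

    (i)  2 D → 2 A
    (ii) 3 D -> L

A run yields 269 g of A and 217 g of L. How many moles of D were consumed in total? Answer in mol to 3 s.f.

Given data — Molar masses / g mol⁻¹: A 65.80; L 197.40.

7.39 mol

n(A) = 269 / 65.80 = 4.088 mol
n(L) = 217 / 197.40 = 1.099 mol
n(D) via (i) = (2/2)×4.088 = 4.088 mol
n(D) via (ii) = (3/1)×1.099 = 3.297 mol
total n(D) = 4.088 + 3.297 = 7.385 mol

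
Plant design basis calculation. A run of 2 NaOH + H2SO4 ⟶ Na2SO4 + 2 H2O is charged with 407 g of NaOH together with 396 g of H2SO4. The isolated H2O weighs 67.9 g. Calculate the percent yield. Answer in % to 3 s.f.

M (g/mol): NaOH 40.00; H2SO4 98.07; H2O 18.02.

n(NaOH) = 407.0 / 40.00 = 10.18 mol
n(H2SO4) = 396.0 / 98.07 = 4.038 mol
n/ν for NaOH = 10.18/2 = 5.090
n/ν for H2SO4 = 4.038/1 = 4.038
Smallest n/ν is H2SO4 → limiting reagent.
theoretical n(H2O) = (2/1) × 4.038 = 8.076 mol → 145.5 g
% yield = 67.9 / 145.5 × 100 = 46.67 %

46.7 %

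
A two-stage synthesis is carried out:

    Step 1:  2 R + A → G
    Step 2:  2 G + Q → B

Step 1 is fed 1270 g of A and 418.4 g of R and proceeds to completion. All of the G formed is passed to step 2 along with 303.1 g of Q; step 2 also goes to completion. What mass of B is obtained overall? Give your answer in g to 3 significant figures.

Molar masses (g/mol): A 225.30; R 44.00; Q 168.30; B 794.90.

Step 1:
n(A) = 1270 / 225.30 = 5.637 mol
n(R) = 418.4 / 44.00 = 9.509 mol
n/ν for A = 5.637/1 = 5.637
n/ν for R = 9.509/2 = 4.755
Smallest n/ν is R → limiting reagent.
n(G) produced = (1/2) × 9.509 = 4.755 mol
Step 2:
n(G) available = 4.755 mol
n(Q) = 303.1 / 168.30 = 1.801 mol
n/ν for G = 4.755/2 = 2.378
n/ν for Q = 1.801/1 = 1.801
Smallest n/ν is Q → limiting reagent.
n(B) = (1/1) × 1.801 = 1.801 mol
mass = 1.801 × 794.90 = 1432 g

1430 g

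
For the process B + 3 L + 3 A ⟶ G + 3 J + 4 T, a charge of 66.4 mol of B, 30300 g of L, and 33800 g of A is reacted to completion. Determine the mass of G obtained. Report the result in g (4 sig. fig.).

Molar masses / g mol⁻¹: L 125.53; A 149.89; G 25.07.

1665 g

n(B) = 66.40 mol
n(L) = 30300 / 125.53 = 241.4 mol
n(A) = 33800 / 149.89 = 225.5 mol
n/ν for B = 66.40/1 = 66.40
n/ν for L = 241.4/3 = 80.47
n/ν for A = 225.5/3 = 75.17
Smallest n/ν is B → limiting reagent.
n(G) = (1/1) × 66.40 = 66.40 mol
mass = 66.40 × 25.07 = 1665 g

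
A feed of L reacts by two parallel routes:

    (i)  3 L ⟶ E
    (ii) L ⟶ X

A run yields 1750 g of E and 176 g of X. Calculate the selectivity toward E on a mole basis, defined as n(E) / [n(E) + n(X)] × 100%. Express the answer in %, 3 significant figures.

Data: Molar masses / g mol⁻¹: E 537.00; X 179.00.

n(E) = 1750 / 537.00 = 3.259 mol
n(X) = 176 / 179.00 = 0.9832 mol
selectivity = 3.259/(3.259+0.9832) × 100 = 76.82 %

76.8 %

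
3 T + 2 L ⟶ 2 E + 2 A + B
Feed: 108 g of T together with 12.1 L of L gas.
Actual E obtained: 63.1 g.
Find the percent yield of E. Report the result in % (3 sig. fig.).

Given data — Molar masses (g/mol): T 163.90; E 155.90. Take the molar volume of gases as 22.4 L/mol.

n(T) = 108.0 / 163.90 = 0.6589 mol
n(L) = 12.10 / 22.4 = 0.5402 mol
n/ν → T: 0.2196, L: 0.2701; T is limiting.
theoretical n(E) = (2/3) × 0.6589 = 0.4393 mol → 68.49 g
% yield = 63.1 / 68.49 × 100 = 92.13 %

92.1 %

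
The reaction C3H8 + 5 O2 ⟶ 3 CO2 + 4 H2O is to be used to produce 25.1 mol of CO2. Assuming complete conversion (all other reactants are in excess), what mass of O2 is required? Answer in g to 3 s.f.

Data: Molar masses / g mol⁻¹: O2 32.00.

n(CO2) = 25.10 mol
n(O2) = (5/3) × 25.10 = 41.83 mol
mass = 41.83 × 32.00 = 1339 g

1340 g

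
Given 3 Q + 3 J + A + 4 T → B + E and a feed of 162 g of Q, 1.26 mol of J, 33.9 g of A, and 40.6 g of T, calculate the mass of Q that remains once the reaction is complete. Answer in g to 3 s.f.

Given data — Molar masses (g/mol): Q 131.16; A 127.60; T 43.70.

n(Q) = 162.0 / 131.16 = 1.235 mol
n(J) = 1.260 mol
n(A) = 33.90 / 127.60 = 0.2657 mol
n(T) = 40.60 / 43.70 = 0.9291 mol
n/ν → Q: 0.4117, J: 0.4200, A: 0.2657, T: 0.2323; T is limiting.
Q consumed = (3/4) × 0.9291 = 0.6968 mol
Q remaining = 1.235 − 0.6968 = 0.5382 mol
mass = 0.5382 × 131.16 = 70.59 g

70.6 g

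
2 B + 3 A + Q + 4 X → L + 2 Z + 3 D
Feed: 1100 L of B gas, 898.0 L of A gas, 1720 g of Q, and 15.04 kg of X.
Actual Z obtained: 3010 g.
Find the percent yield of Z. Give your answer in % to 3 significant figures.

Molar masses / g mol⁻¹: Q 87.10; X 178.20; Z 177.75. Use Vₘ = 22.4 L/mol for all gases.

n(B) = 1100 / 22.4 = 49.11 mol
n(A) = 898.0 / 22.4 = 40.09 mol
n(Q) = 1720 / 87.10 = 19.75 mol
n(X) = 15.04×1000 / 178.20 = 84.40 mol
n/ν for B = 49.11/2 = 24.56
n/ν for A = 40.09/3 = 13.36
n/ν for Q = 19.75/1 = 19.75
n/ν for X = 84.40/4 = 21.10
Smallest n/ν is A → limiting reagent.
theoretical n(Z) = (2/3) × 40.09 = 26.73 mol → 4751 g
% yield = 3010 / 4751 × 100 = 63.36 %

63.4 %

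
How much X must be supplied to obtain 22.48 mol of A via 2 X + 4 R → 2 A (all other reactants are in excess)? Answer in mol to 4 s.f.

22.48 mol

n(A) = 22.48 mol
n(X) = (2/2) × 22.48 = 22.48 mol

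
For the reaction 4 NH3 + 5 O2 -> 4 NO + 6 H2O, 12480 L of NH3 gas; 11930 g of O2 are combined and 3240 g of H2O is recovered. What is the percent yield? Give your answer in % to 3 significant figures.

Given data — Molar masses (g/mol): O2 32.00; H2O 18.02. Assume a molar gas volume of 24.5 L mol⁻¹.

40.2 %

n(NH3) = 12480 / 24.5 = 509.4 mol
n(O2) = 11930 / 32.00 = 372.8 mol
n/ν → NH3: 127.4, O2: 74.56; O2 is limiting.
theoretical n(H2O) = (6/5) × 372.8 = 447.4 mol → 8062 g
% yield = 3240 / 8062 × 100 = 40.19 %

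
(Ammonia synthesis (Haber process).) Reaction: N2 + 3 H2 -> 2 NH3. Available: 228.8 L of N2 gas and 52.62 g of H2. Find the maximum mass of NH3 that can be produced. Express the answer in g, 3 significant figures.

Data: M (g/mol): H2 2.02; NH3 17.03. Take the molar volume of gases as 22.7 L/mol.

n(N2) = 228.8 / 22.7 = 10.08 mol
n(H2) = 52.62 / 2.02 = 26.05 mol
n/ν for N2 = 10.08/1 = 10.08
n/ν for H2 = 26.05/3 = 8.683
Smallest n/ν is H2 → limiting reagent.
n(NH3) = (2/3) × 26.05 = 17.37 mol
mass = 17.37 × 17.03 = 295.8 g

296 g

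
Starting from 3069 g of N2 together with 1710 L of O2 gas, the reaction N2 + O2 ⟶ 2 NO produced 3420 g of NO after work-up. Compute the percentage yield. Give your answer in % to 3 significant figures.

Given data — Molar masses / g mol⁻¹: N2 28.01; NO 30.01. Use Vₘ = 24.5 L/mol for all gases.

n(N2) = 3069 / 28.01 = 109.6 mol
n(O2) = 1710 / 24.5 = 69.80 mol
n/ν → N2: 109.6, O2: 69.80; O2 is limiting.
theoretical n(NO) = (2/1) × 69.80 = 139.6 mol → 4189 g
% yield = 3420 / 4189 × 100 = 81.64 %

81.6 %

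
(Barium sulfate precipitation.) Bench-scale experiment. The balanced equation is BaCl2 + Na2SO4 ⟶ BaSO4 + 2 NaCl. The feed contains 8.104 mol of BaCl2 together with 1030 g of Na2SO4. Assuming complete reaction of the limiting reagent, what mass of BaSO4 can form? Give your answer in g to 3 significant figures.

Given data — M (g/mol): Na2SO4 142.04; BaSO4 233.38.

1690 g

n(BaCl2) = 8.104 mol
n(Na2SO4) = 1030 / 142.04 = 7.251 mol
n/ν for BaCl2 = 8.104/1 = 8.104
n/ν for Na2SO4 = 7.251/1 = 7.251
Smallest n/ν is Na2SO4 → limiting reagent.
n(BaSO4) = (1/1) × 7.251 = 7.251 mol
mass = 7.251 × 233.38 = 1692 g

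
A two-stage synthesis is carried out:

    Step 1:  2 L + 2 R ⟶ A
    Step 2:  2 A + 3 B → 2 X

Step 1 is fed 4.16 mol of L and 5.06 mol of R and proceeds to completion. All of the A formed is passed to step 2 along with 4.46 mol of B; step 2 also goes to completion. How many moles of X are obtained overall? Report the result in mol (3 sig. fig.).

2.08 mol

Step 1:
n(L) = 4.160 mol
n(R) = 5.060 mol
n/ν for L = 4.160/2 = 2.080
n/ν for R = 5.060/2 = 2.530
Smallest n/ν is L → limiting reagent.
n(A) produced = (1/2) × 4.160 = 2.080 mol
Step 2:
n(A) available = 2.080 mol
n(B) = 4.460 mol
n/ν for A = 2.080/2 = 1.040
n/ν for B = 4.460/3 = 1.487
Smallest n/ν is A → limiting reagent.
n(X) = (2/2) × 2.080 = 2.080 mol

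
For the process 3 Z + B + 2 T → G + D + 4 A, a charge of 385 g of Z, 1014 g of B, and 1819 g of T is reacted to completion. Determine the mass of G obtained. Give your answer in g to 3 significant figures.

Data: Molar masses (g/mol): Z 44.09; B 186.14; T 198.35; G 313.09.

n(Z) = 385.0 / 44.09 = 8.732 mol
n(B) = 1014 / 186.14 = 5.448 mol
n(T) = 1819 / 198.35 = 9.171 mol
n/ν for Z = 8.732/3 = 2.911
n/ν for B = 5.448/1 = 5.448
n/ν for T = 9.171/2 = 4.586
Smallest n/ν is Z → limiting reagent.
n(G) = (1/3) × 8.732 = 2.911 mol
mass = 2.911 × 313.09 = 911.4 g

911 g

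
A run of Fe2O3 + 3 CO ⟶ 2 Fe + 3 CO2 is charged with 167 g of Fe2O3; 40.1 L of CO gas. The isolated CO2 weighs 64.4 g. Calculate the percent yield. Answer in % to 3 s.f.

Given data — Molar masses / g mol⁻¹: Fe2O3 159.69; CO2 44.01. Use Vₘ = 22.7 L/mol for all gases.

82.8 %

n(Fe2O3) = 167.0 / 159.69 = 1.046 mol
n(CO) = 40.10 / 22.7 = 1.767 mol
n/ν for Fe2O3 = 1.046/1 = 1.046
n/ν for CO = 1.767/3 = 0.5890
Smallest n/ν is CO → limiting reagent.
theoretical n(CO2) = (3/3) × 1.767 = 1.767 mol → 77.77 g
% yield = 64.4 / 77.77 × 100 = 82.81 %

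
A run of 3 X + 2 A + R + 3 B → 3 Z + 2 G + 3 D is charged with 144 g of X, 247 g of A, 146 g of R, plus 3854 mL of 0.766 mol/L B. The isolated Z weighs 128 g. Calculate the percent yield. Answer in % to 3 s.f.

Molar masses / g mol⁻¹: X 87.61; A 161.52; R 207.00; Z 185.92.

n(X) = 144.0 / 87.61 = 1.644 mol
n(A) = 247.0 / 161.52 = 1.529 mol
n(R) = 146.0 / 207.00 = 0.7053 mol
n(B) = 0.766 × 3854/1000 = 2.952 mol
n/ν → X: 0.5480, A: 0.7645, R: 0.7053, B: 0.9840; X is limiting.
theoretical n(Z) = (3/3) × 1.644 = 1.644 mol → 305.7 g
% yield = 128 / 305.7 × 100 = 41.87 %

41.9 %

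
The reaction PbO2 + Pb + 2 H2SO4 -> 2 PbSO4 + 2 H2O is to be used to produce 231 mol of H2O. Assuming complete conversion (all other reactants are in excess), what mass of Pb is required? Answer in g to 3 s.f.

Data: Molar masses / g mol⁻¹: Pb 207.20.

23900 g

n(H2O) = 231.0 mol
n(Pb) = (1/2) × 231.0 = 115.5 mol
mass = 115.5 × 207.20 = 23930 g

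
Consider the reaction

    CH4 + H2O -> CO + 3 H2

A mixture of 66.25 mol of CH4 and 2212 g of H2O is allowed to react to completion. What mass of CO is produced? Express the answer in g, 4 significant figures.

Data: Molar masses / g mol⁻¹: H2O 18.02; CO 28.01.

1856 g

n(CH4) = 66.25 mol
n(H2O) = 2212 / 18.02 = 122.8 mol
n/ν → CH4: 66.25, H2O: 122.8; CH4 is limiting.
n(CO) = (1/1) × 66.25 = 66.25 mol
mass = 66.25 × 28.01 = 1856 g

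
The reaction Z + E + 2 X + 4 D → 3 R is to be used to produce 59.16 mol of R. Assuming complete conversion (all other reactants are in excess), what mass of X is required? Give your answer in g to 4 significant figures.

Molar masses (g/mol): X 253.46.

9996 g

n(R) = 59.16 mol
n(X) = (2/3) × 59.16 = 39.44 mol
mass = 39.44 × 253.46 = 9996 g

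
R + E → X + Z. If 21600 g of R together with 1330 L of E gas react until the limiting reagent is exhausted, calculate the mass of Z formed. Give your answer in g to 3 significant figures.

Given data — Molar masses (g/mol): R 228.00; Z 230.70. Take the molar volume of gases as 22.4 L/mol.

n(R) = 21600 / 228.00 = 94.74 mol
n(E) = 1330 / 22.4 = 59.38 mol
n/ν for R = 94.74/1 = 94.74
n/ν for E = 59.38/1 = 59.38
Smallest n/ν is E → limiting reagent.
n(Z) = (1/1) × 59.38 = 59.38 mol
mass = 59.38 × 230.70 = 13700 g

13700 g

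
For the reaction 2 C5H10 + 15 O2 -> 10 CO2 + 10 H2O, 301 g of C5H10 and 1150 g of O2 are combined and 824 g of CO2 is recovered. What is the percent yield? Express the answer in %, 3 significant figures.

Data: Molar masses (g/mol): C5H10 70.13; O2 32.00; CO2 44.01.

n(C5H10) = 301.0 / 70.13 = 4.292 mol
n(O2) = 1150 / 32.00 = 35.94 mol
n/ν for C5H10 = 4.292/2 = 2.146
n/ν for O2 = 35.94/15 = 2.396
Smallest n/ν is C5H10 → limiting reagent.
theoretical n(CO2) = (10/2) × 4.292 = 21.46 mol → 944.5 g
% yield = 824 / 944.5 × 100 = 87.24 %

87.2 %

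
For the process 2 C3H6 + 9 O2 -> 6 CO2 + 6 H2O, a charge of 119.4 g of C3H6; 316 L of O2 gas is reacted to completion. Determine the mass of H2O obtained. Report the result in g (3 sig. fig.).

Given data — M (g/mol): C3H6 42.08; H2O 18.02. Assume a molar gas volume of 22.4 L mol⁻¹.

n(C3H6) = 119.4 / 42.08 = 2.837 mol
n(O2) = 316.0 / 22.4 = 14.11 mol
n/ν for C3H6 = 2.837/2 = 1.419
n/ν for O2 = 14.11/9 = 1.568
Smallest n/ν is C3H6 → limiting reagent.
n(H2O) = (6/2) × 2.837 = 8.511 mol
mass = 8.511 × 18.02 = 153.4 g

153 g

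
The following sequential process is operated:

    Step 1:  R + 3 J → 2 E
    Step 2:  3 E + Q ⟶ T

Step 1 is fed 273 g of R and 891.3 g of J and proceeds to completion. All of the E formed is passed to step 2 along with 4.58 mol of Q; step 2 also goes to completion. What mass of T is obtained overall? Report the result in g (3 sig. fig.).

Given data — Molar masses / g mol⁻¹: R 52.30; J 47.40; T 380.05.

Step 1:
n(R) = 273.0 / 52.30 = 5.220 mol
n(J) = 891.3 / 47.40 = 18.80 mol
n/ν for R = 5.220/1 = 5.220
n/ν for J = 18.80/3 = 6.267
Smallest n/ν is R → limiting reagent.
n(E) produced = (2/1) × 5.220 = 10.44 mol
Step 2:
n(E) available = 10.44 mol
n(Q) = 4.580 mol
n/ν for E = 10.44/3 = 3.480
n/ν for Q = 4.580/1 = 4.580
Smallest n/ν is E → limiting reagent.
n(T) = (1/3) × 10.44 = 3.480 mol
mass = 3.480 × 380.05 = 1323 g

1320 g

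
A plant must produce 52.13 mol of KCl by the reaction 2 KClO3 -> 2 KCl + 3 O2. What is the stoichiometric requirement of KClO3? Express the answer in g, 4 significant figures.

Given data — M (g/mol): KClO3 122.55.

n(KCl) = 52.13 mol
n(KClO3) = (2/2) × 52.13 = 52.13 mol
mass = 52.13 × 122.55 = 6389 g

6389 g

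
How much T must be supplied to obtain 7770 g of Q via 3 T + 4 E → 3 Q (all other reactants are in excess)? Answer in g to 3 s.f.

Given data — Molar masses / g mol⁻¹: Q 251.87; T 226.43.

6990 g

n(Q) = 7770 / 251.87 = 30.85 mol
n(T) = (3/3) × 30.85 = 30.85 mol
mass = 30.85 × 226.43 = 6985 g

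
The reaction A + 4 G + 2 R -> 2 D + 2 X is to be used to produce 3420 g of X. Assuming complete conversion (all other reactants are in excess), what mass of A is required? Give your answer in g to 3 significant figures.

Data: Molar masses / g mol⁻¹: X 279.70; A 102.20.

625 g

n(X) = 3420 / 279.70 = 12.23 mol
n(A) = (1/2) × 12.23 = 6.115 mol
mass = 6.115 × 102.20 = 625.0 g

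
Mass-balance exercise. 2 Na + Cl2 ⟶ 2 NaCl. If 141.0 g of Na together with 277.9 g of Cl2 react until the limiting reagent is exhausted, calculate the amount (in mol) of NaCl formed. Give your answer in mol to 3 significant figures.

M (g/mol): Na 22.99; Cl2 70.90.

n(Na) = 141.0 / 22.99 = 6.133 mol
n(Cl2) = 277.9 / 70.90 = 3.920 mol
n/ν for Na = 6.133/2 = 3.067
n/ν for Cl2 = 3.920/1 = 3.920
Smallest n/ν is Na → limiting reagent.
n(NaCl) = (2/2) × 6.133 = 6.133 mol

6.13 mol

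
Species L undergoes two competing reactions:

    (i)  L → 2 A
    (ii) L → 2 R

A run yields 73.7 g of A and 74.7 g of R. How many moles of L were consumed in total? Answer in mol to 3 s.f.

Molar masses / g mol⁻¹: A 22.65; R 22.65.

3.28 mol

n(A) = 73.7 / 22.65 = 3.254 mol
n(R) = 74.7 / 22.65 = 3.298 mol
n(L) via (i) = (1/2)×3.254 = 1.627 mol
n(L) via (ii) = (1/2)×3.298 = 1.649 mol
total n(L) = 1.627 + 1.649 = 3.276 mol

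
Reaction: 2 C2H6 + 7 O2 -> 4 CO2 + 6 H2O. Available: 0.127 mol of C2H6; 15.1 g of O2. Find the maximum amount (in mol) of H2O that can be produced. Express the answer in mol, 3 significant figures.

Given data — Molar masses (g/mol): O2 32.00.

n(C2H6) = 0.1270 mol
n(O2) = 15.10 / 32.00 = 0.4719 mol
n/ν → C2H6: 0.06350, O2: 0.06741; C2H6 is limiting.
n(H2O) = (6/2) × 0.1270 = 0.3810 mol

0.381 mol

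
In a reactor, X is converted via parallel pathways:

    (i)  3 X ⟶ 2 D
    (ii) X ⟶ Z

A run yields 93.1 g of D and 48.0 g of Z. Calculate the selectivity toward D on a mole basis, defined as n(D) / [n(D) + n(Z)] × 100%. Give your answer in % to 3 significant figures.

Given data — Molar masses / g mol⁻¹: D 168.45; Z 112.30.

56.4 %

n(D) = 93.1 / 168.45 = 0.5527 mol
n(Z) = 48.0 / 112.30 = 0.4274 mol
selectivity = 0.5527/(0.5527+0.4274) × 100 = 56.39 %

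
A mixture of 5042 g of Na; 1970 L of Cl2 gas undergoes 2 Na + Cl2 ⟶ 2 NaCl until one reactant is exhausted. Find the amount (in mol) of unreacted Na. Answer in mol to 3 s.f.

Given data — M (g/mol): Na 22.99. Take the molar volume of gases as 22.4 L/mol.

n(Na) = 5042 / 22.99 = 219.3 mol
n(Cl2) = 1970 / 22.4 = 87.95 mol
n/ν for Na = 219.3/2 = 109.7
n/ν for Cl2 = 87.95/1 = 87.95
Smallest n/ν is Cl2 → limiting reagent.
Na consumed = (2/1) × 87.95 = 175.9 mol
Na remaining = 219.3 − 175.9 = 43.40 mol

43.4 mol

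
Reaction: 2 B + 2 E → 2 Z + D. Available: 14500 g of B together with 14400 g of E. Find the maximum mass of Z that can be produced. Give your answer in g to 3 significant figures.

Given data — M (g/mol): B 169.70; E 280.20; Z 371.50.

n(B) = 14500 / 169.70 = 85.44 mol
n(E) = 14400 / 280.20 = 51.39 mol
n/ν → B: 42.72, E: 25.70; E is limiting.
n(Z) = (2/2) × 51.39 = 51.39 mol
mass = 51.39 × 371.50 = 19090 g

19100 g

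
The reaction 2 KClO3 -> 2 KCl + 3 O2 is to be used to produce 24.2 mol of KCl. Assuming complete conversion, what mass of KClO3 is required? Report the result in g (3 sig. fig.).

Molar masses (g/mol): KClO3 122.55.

2970 g

n(KCl) = 24.20 mol
n(KClO3) = (2/2) × 24.20 = 24.20 mol
mass = 24.20 × 122.55 = 2966 g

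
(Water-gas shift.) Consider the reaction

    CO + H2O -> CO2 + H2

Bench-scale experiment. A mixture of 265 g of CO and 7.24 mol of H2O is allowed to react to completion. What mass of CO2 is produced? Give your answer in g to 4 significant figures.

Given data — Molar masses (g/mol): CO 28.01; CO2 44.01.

318.6 g

n(CO) = 265.0 / 28.01 = 9.461 mol
n(H2O) = 7.240 mol
n/ν for CO = 9.461/1 = 9.461
n/ν for H2O = 7.240/1 = 7.240
Smallest n/ν is H2O → limiting reagent.
n(CO2) = (1/1) × 7.240 = 7.240 mol
mass = 7.240 × 44.01 = 318.6 g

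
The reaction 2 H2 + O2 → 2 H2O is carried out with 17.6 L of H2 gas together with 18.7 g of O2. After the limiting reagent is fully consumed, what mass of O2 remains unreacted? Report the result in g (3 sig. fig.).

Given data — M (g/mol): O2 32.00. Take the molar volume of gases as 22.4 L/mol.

n(H2) = 17.60 / 22.4 = 0.7857 mol
n(O2) = 18.70 / 32.00 = 0.5844 mol
n/ν for H2 = 0.7857/2 = 0.3929
n/ν for O2 = 0.5844/1 = 0.5844
Smallest n/ν is H2 → limiting reagent.
O2 consumed = (1/2) × 0.7857 = 0.3929 mol
O2 remaining = 0.5844 − 0.3929 = 0.1915 mol
mass = 0.1915 × 32.00 = 6.128 g

6.13 g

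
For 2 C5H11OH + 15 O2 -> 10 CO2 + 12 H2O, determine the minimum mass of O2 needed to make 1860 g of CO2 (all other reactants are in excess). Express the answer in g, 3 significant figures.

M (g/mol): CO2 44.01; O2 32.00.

2030 g

n(CO2) = 1860 / 44.01 = 42.26 mol
n(O2) = (15/10) × 42.26 = 63.39 mol
mass = 63.39 × 32.00 = 2028 g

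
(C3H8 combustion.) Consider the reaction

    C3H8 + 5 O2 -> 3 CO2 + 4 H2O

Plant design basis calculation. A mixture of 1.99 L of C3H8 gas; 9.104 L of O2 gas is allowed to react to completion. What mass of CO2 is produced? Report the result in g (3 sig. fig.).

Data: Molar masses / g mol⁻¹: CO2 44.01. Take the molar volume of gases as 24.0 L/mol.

n(C3H8) = 1.990 / 24.0 = 0.08292 mol
n(O2) = 9.104 / 24.0 = 0.3793 mol
n/ν → C3H8: 0.08292, O2: 0.07586; O2 is limiting.
n(CO2) = (3/5) × 0.3793 = 0.2276 mol
mass = 0.2276 × 44.01 = 10.02 g

10.0 g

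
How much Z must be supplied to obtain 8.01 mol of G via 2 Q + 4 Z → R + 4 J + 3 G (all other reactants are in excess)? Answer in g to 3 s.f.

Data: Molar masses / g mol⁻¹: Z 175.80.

1880 g

n(G) = 8.010 mol
n(Z) = (4/3) × 8.010 = 10.68 mol
mass = 10.68 × 175.80 = 1878 g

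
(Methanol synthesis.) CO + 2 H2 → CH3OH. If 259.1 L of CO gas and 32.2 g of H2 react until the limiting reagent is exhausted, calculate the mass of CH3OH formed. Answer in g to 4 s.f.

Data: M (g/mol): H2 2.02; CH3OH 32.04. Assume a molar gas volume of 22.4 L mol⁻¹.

n(CO) = 259.1 / 22.4 = 11.57 mol
n(H2) = 32.20 / 2.02 = 15.94 mol
n/ν → CO: 11.57, H2: 7.970; H2 is limiting.
n(CH3OH) = (1/2) × 15.94 = 7.970 mol
mass = 7.970 × 32.04 = 255.4 g

255.4 g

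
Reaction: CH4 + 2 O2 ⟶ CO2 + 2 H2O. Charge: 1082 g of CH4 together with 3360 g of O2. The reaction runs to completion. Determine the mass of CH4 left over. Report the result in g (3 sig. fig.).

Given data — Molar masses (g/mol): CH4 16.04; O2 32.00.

n(CH4) = 1082 / 16.04 = 67.46 mol
n(O2) = 3360 / 32.00 = 105.0 mol
n/ν for CH4 = 67.46/1 = 67.46
n/ν for O2 = 105.0/2 = 52.50
Smallest n/ν is O2 → limiting reagent.
CH4 consumed = (1/2) × 105.0 = 52.50 mol
CH4 remaining = 67.46 − 52.50 = 14.96 mol
mass = 14.96 × 16.04 = 240.0 g

240 g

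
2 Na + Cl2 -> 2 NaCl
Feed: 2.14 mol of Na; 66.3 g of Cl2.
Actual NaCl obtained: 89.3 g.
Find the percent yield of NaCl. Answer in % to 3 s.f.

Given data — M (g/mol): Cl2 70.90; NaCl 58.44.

81.7 %

n(Na) = 2.140 mol
n(Cl2) = 66.30 / 70.90 = 0.9351 mol
n/ν → Na: 1.070, Cl2: 0.9351; Cl2 is limiting.
theoretical n(NaCl) = (2/1) × 0.9351 = 1.870 mol → 109.3 g
% yield = 89.3 / 109.3 × 100 = 81.70 %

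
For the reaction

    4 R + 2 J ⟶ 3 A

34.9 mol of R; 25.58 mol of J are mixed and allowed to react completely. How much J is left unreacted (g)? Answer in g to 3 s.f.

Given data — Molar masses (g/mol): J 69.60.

566 g

n(R) = 34.90 mol
n(J) = 25.58 mol
n/ν → R: 8.725, J: 12.79; R is limiting.
J consumed = (2/4) × 34.90 = 17.45 mol
J remaining = 25.58 − 17.45 = 8.130 mol
mass = 8.130 × 69.60 = 565.8 g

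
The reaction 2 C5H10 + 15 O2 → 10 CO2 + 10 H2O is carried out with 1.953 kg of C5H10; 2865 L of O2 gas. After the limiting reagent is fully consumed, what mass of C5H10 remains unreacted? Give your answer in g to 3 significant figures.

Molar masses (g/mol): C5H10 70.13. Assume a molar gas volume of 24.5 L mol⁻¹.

n(C5H10) = 1.953×1000 / 70.13 = 27.85 mol
n(O2) = 2865 / 24.5 = 116.9 mol
n/ν → C5H10: 13.93, O2: 7.793; O2 is limiting.
C5H10 consumed = (2/15) × 116.9 = 15.59 mol
C5H10 remaining = 27.85 − 15.59 = 12.26 mol
mass = 12.26 × 70.13 = 859.8 g

860 g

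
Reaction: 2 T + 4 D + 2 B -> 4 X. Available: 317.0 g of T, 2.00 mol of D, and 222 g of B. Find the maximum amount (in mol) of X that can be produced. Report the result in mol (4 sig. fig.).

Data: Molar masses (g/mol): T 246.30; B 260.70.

1.703 mol

n(T) = 317.0 / 246.30 = 1.287 mol
n(D) = 2.000 mol
n(B) = 222.0 / 260.70 = 0.8516 mol
n/ν for T = 1.287/2 = 0.6435
n/ν for D = 2.000/4 = 0.5000
n/ν for B = 0.8516/2 = 0.4258
Smallest n/ν is B → limiting reagent.
n(X) = (4/2) × 0.8516 = 1.703 mol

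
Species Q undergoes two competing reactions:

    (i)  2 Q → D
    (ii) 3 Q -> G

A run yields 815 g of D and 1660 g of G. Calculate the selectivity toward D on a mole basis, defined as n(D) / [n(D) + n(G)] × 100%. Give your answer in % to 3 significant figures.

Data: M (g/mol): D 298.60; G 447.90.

n(D) = 815 / 298.60 = 2.729 mol
n(G) = 1660 / 447.90 = 3.706 mol
selectivity = 2.729/(2.729+3.706) × 100 = 42.41 %

42.4 %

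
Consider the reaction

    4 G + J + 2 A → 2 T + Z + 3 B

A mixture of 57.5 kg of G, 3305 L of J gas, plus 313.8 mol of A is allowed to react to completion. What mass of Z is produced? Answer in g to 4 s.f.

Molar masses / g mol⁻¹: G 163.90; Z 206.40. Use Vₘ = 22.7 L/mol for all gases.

18100 g

n(G) = 57.50×1000 / 163.90 = 350.8 mol
n(J) = 3305 / 22.7 = 145.6 mol
n(A) = 313.8 mol
n/ν for G = 350.8/4 = 87.70
n/ν for J = 145.6/1 = 145.6
n/ν for A = 313.8/2 = 156.9
Smallest n/ν is G → limiting reagent.
n(Z) = (1/4) × 350.8 = 87.70 mol
mass = 87.70 × 206.40 = 18100 g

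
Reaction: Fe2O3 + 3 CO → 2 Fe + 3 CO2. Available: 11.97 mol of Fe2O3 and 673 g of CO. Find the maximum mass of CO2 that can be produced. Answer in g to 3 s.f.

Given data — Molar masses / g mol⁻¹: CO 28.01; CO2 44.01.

n(Fe2O3) = 11.97 mol
n(CO) = 673.0 / 28.01 = 24.03 mol
n/ν → Fe2O3: 11.97, CO: 8.010; CO is limiting.
n(CO2) = (3/3) × 24.03 = 24.03 mol
mass = 24.03 × 44.01 = 1058 g

1060 g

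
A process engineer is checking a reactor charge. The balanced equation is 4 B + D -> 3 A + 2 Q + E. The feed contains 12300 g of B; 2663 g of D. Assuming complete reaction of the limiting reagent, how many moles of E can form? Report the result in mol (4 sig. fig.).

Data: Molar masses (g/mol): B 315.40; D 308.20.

8.640 mol

n(B) = 12300 / 315.40 = 39.00 mol
n(D) = 2663 / 308.20 = 8.640 mol
n/ν for B = 39.00/4 = 9.750
n/ν for D = 8.640/1 = 8.640
Smallest n/ν is D → limiting reagent.
n(E) = (1/1) × 8.640 = 8.640 mol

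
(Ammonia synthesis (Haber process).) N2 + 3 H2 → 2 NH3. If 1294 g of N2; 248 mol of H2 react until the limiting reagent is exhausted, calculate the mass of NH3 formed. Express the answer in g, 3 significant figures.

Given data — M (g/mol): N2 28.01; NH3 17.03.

1570 g

n(N2) = 1294 / 28.01 = 46.20 mol
n(H2) = 248.0 mol
n/ν → N2: 46.20, H2: 82.67; N2 is limiting.
n(NH3) = (2/1) × 46.20 = 92.40 mol
mass = 92.40 × 17.03 = 1574 g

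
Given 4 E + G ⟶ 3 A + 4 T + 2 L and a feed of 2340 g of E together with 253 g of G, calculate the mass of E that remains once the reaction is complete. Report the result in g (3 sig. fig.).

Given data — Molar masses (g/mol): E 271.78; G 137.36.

n(E) = 2340 / 271.78 = 8.610 mol
n(G) = 253.0 / 137.36 = 1.842 mol
n/ν for E = 8.610/4 = 2.153
n/ν for G = 1.842/1 = 1.842
Smallest n/ν is G → limiting reagent.
E consumed = (4/1) × 1.842 = 7.368 mol
E remaining = 8.610 − 7.368 = 1.242 mol
mass = 1.242 × 271.78 = 337.6 g

338 g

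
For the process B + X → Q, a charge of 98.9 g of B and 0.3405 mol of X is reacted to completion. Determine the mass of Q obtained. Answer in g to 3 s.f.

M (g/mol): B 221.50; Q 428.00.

n(B) = 98.90 / 221.50 = 0.4465 mol
n(X) = 0.3405 mol
n/ν for B = 0.4465/1 = 0.4465
n/ν for X = 0.3405/1 = 0.3405
Smallest n/ν is X → limiting reagent.
n(Q) = (1/1) × 0.3405 = 0.3405 mol
mass = 0.3405 × 428.00 = 145.7 g

146 g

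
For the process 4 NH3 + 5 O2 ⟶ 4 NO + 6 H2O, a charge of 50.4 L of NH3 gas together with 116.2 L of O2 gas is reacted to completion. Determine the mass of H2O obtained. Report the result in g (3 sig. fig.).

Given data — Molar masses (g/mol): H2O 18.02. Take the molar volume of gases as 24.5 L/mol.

n(NH3) = 50.40 / 24.5 = 2.057 mol
n(O2) = 116.2 / 24.5 = 4.743 mol
n/ν → NH3: 0.5143, O2: 0.9486; NH3 is limiting.
n(H2O) = (6/4) × 2.057 = 3.086 mol
mass = 3.086 × 18.02 = 55.61 g

55.6 g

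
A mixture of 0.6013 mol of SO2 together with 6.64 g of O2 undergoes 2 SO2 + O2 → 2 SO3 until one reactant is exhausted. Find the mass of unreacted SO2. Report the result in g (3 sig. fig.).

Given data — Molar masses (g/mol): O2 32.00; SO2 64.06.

11.9 g

n(SO2) = 0.6013 mol
n(O2) = 6.640 / 32.00 = 0.2075 mol
n/ν for SO2 = 0.6013/2 = 0.3007
n/ν for O2 = 0.2075/1 = 0.2075
Smallest n/ν is O2 → limiting reagent.
SO2 consumed = (2/1) × 0.2075 = 0.4150 mol
SO2 remaining = 0.6013 − 0.4150 = 0.1863 mol
mass = 0.1863 × 64.06 = 11.93 g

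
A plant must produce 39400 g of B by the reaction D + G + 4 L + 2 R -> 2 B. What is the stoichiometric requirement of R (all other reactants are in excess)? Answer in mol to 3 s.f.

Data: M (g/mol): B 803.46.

49.0 mol

n(B) = 39400 / 803.46 = 49.04 mol
n(R) = (2/2) × 49.04 = 49.04 mol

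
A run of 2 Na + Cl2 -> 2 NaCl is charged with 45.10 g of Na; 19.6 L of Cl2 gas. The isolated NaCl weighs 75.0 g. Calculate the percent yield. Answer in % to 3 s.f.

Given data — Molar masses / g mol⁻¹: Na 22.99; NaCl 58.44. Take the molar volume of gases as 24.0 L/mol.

78.6 %

n(Na) = 45.10 / 22.99 = 1.962 mol
n(Cl2) = 19.60 / 24.0 = 0.8167 mol
n/ν for Na = 1.962/2 = 0.9810
n/ν for Cl2 = 0.8167/1 = 0.8167
Smallest n/ν is Cl2 → limiting reagent.
theoretical n(NaCl) = (2/1) × 0.8167 = 1.633 mol → 95.43 g
% yield = 75.0 / 95.43 × 100 = 78.59 %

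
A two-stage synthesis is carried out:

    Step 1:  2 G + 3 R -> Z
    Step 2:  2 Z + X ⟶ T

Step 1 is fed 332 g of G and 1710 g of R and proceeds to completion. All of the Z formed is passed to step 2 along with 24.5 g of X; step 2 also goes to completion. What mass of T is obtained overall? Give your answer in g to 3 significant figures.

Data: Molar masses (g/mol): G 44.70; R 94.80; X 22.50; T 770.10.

839 g

Step 1:
n(G) = 332.0 / 44.70 = 7.427 mol
n(R) = 1710 / 94.80 = 18.04 mol
n/ν for G = 7.427/2 = 3.714
n/ν for R = 18.04/3 = 6.013
Smallest n/ν is G → limiting reagent.
n(Z) produced = (1/2) × 7.427 = 3.714 mol
Step 2:
n(Z) available = 3.714 mol
n(X) = 24.50 / 22.50 = 1.089 mol
n/ν for Z = 3.714/2 = 1.857
n/ν for X = 1.089/1 = 1.089
Smallest n/ν is X → limiting reagent.
n(T) = (1/1) × 1.089 = 1.089 mol
mass = 1.089 × 770.10 = 838.6 g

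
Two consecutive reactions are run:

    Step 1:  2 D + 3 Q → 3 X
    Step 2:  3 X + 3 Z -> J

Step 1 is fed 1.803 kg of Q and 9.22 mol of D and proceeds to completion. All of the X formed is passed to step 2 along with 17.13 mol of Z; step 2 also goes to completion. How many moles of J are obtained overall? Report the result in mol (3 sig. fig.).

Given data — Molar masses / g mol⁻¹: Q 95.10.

4.61 mol

Step 1:
n(Q) = 1.803×1000 / 95.10 = 18.96 mol
n(D) = 9.220 mol
n/ν for Q = 18.96/3 = 6.320
n/ν for D = 9.220/2 = 4.610
Smallest n/ν is D → limiting reagent.
n(X) produced = (3/2) × 9.220 = 13.83 mol
Step 2:
n(X) available = 13.83 mol
n(Z) = 17.13 mol
n/ν for X = 13.83/3 = 4.610
n/ν for Z = 17.13/3 = 5.710
Smallest n/ν is X → limiting reagent.
n(J) = (1/3) × 13.83 = 4.610 mol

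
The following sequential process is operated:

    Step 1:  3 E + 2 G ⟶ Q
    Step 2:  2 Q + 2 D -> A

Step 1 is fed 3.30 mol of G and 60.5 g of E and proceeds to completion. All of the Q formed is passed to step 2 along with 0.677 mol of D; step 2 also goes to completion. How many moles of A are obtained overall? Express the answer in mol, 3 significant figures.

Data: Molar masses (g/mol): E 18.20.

0.339 mol

Step 1:
n(G) = 3.300 mol
n(E) = 60.50 / 18.20 = 3.324 mol
n/ν for G = 3.300/2 = 1.650
n/ν for E = 3.324/3 = 1.108
Smallest n/ν is E → limiting reagent.
n(Q) produced = (1/3) × 3.324 = 1.108 mol
Step 2:
n(Q) available = 1.108 mol
n(D) = 0.6770 mol
n/ν for Q = 1.108/2 = 0.5540
n/ν for D = 0.6770/2 = 0.3385
Smallest n/ν is D → limiting reagent.
n(A) = (1/2) × 0.6770 = 0.3385 mol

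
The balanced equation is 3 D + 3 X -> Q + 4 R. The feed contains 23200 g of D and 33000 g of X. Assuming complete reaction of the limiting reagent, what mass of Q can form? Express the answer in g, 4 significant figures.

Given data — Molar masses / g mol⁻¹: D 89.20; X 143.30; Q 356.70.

n(D) = 23200 / 89.20 = 260.1 mol
n(X) = 33000 / 143.30 = 230.3 mol
n/ν for D = 260.1/3 = 86.70
n/ν for X = 230.3/3 = 76.77
Smallest n/ν is X → limiting reagent.
n(Q) = (1/3) × 230.3 = 76.77 mol
mass = 76.77 × 356.70 = 27380 g

27380 g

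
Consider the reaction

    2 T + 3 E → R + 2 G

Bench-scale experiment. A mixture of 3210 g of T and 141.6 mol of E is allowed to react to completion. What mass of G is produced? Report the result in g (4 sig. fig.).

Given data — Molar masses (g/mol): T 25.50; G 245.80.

23200 g

n(T) = 3210 / 25.50 = 125.9 mol
n(E) = 141.6 mol
n/ν for T = 125.9/2 = 62.95
n/ν for E = 141.6/3 = 47.20
Smallest n/ν is E → limiting reagent.
n(G) = (2/3) × 141.6 = 94.40 mol
mass = 94.40 × 245.80 = 23200 g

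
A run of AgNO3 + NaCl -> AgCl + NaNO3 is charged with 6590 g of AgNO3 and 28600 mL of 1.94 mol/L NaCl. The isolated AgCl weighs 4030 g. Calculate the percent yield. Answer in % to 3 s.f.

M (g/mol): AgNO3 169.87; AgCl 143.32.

72.5 %

n(AgNO3) = 6590 / 169.87 = 38.79 mol
n(NaCl) = 1.94 × 28600/1000 = 55.48 mol
n/ν → AgNO3: 38.79, NaCl: 55.48; AgNO3 is limiting.
theoretical n(AgCl) = (1/1) × 38.79 = 38.79 mol → 5559 g
% yield = 4030 / 5559 × 100 = 72.50 %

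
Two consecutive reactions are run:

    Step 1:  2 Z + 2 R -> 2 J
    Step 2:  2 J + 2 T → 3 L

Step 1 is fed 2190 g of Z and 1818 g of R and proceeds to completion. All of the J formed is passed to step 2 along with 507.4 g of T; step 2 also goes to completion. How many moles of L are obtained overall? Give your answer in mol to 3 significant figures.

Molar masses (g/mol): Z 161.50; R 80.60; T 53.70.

14.2 mol

Step 1:
n(Z) = 2190 / 161.50 = 13.56 mol
n(R) = 1818 / 80.60 = 22.56 mol
n/ν for Z = 13.56/2 = 6.780
n/ν for R = 22.56/2 = 11.28
Smallest n/ν is Z → limiting reagent.
n(J) produced = (2/2) × 13.56 = 13.56 mol
Step 2:
n(J) available = 13.56 mol
n(T) = 507.4 / 53.70 = 9.449 mol
n/ν for J = 13.56/2 = 6.780
n/ν for T = 9.449/2 = 4.725
Smallest n/ν is T → limiting reagent.
n(L) = (3/2) × 9.449 = 14.17 mol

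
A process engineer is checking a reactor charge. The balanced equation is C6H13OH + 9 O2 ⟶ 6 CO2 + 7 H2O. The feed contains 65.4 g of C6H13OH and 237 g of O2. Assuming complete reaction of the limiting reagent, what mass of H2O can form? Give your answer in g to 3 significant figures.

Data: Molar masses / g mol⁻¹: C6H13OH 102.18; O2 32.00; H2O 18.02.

n(C6H13OH) = 65.40 / 102.18 = 0.6400 mol
n(O2) = 237.0 / 32.00 = 7.406 mol
n/ν for C6H13OH = 0.6400/1 = 0.6400
n/ν for O2 = 7.406/9 = 0.8229
Smallest n/ν is C6H13OH → limiting reagent.
n(H2O) = (7/1) × 0.6400 = 4.480 mol
mass = 4.480 × 18.02 = 80.73 g

80.7 g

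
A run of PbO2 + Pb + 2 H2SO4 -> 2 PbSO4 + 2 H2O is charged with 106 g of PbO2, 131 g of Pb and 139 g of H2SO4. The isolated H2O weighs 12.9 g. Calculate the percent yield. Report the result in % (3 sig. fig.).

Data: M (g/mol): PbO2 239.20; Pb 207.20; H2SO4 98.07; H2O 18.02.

80.8 %

n(PbO2) = 106.0 / 239.20 = 0.4431 mol
n(Pb) = 131.0 / 207.20 = 0.6322 mol
n(H2SO4) = 139.0 / 98.07 = 1.417 mol
n/ν for PbO2 = 0.4431/1 = 0.4431
n/ν for Pb = 0.6322/1 = 0.6322
n/ν for H2SO4 = 1.417/2 = 0.7085
Smallest n/ν is PbO2 → limiting reagent.
theoretical n(H2O) = (2/1) × 0.4431 = 0.8862 mol → 15.97 g
% yield = 12.9 / 15.97 × 100 = 80.78 %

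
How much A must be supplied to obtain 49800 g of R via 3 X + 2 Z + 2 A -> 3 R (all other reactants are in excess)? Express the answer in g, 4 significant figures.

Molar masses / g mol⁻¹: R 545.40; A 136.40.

n(R) = 49800 / 545.40 = 91.31 mol
n(A) = (2/3) × 91.31 = 60.87 mol
mass = 60.87 × 136.40 = 8303 g

8303 g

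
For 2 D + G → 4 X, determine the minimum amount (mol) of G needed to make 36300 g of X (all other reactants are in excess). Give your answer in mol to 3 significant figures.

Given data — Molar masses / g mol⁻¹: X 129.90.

n(X) = 36300 / 129.90 = 279.4 mol
n(G) = (1/4) × 279.4 = 69.85 mol

69.9 mol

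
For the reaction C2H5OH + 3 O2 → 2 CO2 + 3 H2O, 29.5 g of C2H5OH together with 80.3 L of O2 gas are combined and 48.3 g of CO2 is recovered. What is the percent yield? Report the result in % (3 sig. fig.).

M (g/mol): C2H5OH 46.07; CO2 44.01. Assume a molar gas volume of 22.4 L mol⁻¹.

85.7 %

n(C2H5OH) = 29.50 / 46.07 = 0.6403 mol
n(O2) = 80.30 / 22.4 = 3.585 mol
n/ν for C2H5OH = 0.6403/1 = 0.6403
n/ν for O2 = 3.585/3 = 1.195
Smallest n/ν is C2H5OH → limiting reagent.
theoretical n(CO2) = (2/1) × 0.6403 = 1.281 mol → 56.38 g
% yield = 48.3 / 56.38 × 100 = 85.67 %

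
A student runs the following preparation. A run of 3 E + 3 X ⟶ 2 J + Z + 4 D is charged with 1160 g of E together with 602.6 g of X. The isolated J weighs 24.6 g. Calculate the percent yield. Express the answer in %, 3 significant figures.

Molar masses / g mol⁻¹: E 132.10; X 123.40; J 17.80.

42.5 %

n(E) = 1160 / 132.10 = 8.781 mol
n(X) = 602.6 / 123.40 = 4.883 mol
n/ν → E: 2.927, X: 1.628; X is limiting.
theoretical n(J) = (2/3) × 4.883 = 3.255 mol → 57.94 g
% yield = 24.6 / 57.94 × 100 = 42.46 %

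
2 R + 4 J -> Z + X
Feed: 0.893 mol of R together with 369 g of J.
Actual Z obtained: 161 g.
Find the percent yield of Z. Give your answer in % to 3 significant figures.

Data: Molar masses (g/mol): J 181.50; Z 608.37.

59.3 %

n(R) = 0.8930 mol
n(J) = 369.0 / 181.50 = 2.033 mol
n/ν for R = 0.8930/2 = 0.4465
n/ν for J = 2.033/4 = 0.5083
Smallest n/ν is R → limiting reagent.
theoretical n(Z) = (1/2) × 0.8930 = 0.4465 mol → 271.6 g
% yield = 161 / 271.6 × 100 = 59.28 %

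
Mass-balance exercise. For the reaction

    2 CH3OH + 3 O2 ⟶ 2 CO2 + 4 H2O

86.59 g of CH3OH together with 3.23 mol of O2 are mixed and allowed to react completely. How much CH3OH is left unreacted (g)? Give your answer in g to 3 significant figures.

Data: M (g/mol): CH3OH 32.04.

n(CH3OH) = 86.59 / 32.04 = 2.703 mol
n(O2) = 3.230 mol
n/ν → CH3OH: 1.352, O2: 1.077; O2 is limiting.
CH3OH consumed = (2/3) × 3.230 = 2.153 mol
CH3OH remaining = 2.703 − 2.153 = 0.5500 mol
mass = 0.5500 × 32.04 = 17.62 g

17.6 g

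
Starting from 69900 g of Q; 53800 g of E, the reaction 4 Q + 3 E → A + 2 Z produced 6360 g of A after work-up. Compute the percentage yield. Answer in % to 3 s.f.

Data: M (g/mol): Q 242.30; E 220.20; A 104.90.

84.1 %

n(Q) = 69900 / 242.30 = 288.5 mol
n(E) = 53800 / 220.20 = 244.3 mol
n/ν for Q = 288.5/4 = 72.13
n/ν for E = 244.3/3 = 81.43
Smallest n/ν is Q → limiting reagent.
theoretical n(A) = (1/4) × 288.5 = 72.13 mol → 7566 g
% yield = 6360 / 7566 × 100 = 84.06 %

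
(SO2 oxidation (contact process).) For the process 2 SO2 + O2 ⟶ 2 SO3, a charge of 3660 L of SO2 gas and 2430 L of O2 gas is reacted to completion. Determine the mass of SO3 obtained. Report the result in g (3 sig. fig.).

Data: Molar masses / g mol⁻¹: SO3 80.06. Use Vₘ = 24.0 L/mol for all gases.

n(SO2) = 3660 / 24.0 = 152.5 mol
n(O2) = 2430 / 24.0 = 101.3 mol
n/ν for SO2 = 152.5/2 = 76.25
n/ν for O2 = 101.3/1 = 101.3
Smallest n/ν is SO2 → limiting reagent.
n(SO3) = (2/2) × 152.5 = 152.5 mol
mass = 152.5 × 80.06 = 12210 g

12200 g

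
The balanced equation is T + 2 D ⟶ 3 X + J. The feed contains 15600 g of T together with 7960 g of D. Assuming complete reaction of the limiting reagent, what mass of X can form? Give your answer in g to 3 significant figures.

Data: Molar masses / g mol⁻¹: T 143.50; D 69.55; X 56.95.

n(T) = 15600 / 143.50 = 108.7 mol
n(D) = 7960 / 69.55 = 114.5 mol
n/ν for T = 108.7/1 = 108.7
n/ν for D = 114.5/2 = 57.25
Smallest n/ν is D → limiting reagent.
n(X) = (3/2) × 114.5 = 171.8 mol
mass = 171.8 × 56.95 = 9784 g

9780 g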